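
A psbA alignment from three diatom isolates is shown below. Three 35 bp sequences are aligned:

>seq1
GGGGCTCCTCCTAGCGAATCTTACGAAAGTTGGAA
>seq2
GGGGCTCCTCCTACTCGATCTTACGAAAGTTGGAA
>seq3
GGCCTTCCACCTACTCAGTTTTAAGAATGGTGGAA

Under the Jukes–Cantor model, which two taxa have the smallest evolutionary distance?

seq1–seq2: 4/35 differ, p = 0.114, d = 0.124.
seq1–seq3: 12/35 differ, p = 0.343, d = 0.458.
seq2–seq3: 10/35 differ, p = 0.286, d = 0.360.
The smallest distance is between seq1 and seq2.

seq1 and seq2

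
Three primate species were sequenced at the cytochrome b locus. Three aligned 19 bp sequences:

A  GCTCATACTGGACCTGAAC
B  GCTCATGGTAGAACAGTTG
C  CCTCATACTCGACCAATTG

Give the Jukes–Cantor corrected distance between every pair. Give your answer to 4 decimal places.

A–B: 8/19 sites differ → p ≈ 0.421053, d = −0.75 ln(1 − 0.561404) = 0.618132 ≈ 0.6181.
A–C: 7/19 sites differ → p ≈ 0.368421, d = −0.75 ln(1 − 0.491228) = 0.506816 ≈ 0.5068.
B–C: 6/19 sites differ → p ≈ 0.315789, d = −0.75 ln(1 − 0.421052) = 0.409907 ≈ 0.4099.

d(A,B) = 0.6181, d(A,C) = 0.5068, d(B,C) = 0.4099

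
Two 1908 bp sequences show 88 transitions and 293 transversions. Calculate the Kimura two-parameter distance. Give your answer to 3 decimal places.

0.233

P = 88/1908 ≈ 0.046122 and Q = 293/1908 ≈ 0.153564.
Under the Kimura two-parameter model, d = −½ ln(1 − 2P − Q) − ¼ ln(1 − 2Q).
1 − 2P − Q = 0.754192, giving −½ ln(0.754192) = 0.141054.
1 − 2Q = 0.692872, giving −¼ ln(0.692872) = 0.091728.
d = 0.141054 + 0.091728 = 0.232782.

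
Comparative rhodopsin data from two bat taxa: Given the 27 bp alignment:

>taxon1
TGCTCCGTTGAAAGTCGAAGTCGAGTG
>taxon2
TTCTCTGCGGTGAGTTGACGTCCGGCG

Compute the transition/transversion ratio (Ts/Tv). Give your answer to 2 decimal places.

1.20

Transitions are A↔G and C↔T; transversions are all other mismatches.
Transitions: 6. Transversions: 5.
R = 6/5 = 1.20.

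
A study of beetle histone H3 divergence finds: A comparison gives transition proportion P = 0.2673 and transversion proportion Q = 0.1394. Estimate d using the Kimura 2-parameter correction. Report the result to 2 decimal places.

Under the Kimura two-parameter model, d = −½ ln(1 − 2P − Q) − ¼ ln(1 − 2Q).
1 − 2P − Q = 0.326, giving −½ ln(0.326) = 0.560429.
1 − 2Q = 0.7212, giving −¼ ln(0.7212) = 0.081710.
d = 0.560429 + 0.081710 = 0.642139.

0.64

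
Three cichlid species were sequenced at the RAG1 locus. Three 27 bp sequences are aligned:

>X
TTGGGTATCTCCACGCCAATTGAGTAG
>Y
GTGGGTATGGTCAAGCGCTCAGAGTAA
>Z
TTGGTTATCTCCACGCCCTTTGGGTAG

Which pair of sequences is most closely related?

X and Z

X–Y: 11/27 differ, p = 0.407, d = 0.588.
X–Z: 4/27 differ, p = 0.148, d = 0.165.
Y–Z: 11/27 differ, p = 0.407, d = 0.588.
The smallest distance is between X and Z.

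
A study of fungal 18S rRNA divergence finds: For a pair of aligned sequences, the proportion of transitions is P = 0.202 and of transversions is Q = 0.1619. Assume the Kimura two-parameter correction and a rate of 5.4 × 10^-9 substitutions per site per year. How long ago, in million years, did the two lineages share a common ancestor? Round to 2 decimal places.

47.69

Under the Kimura two-parameter model, d = −½ ln(1 − 2P − Q) − ¼ ln(1 − 2Q).
1 − 2P − Q = 0.4341, giving −½ ln(0.4341) = 0.417240.
1 − 2Q = 0.6762, giving −¼ ln(0.6762) = 0.097817.
d = 0.417240 + 0.097817 = 0.515057.
Under a molecular clock d = 2μt, so t = d/(2μ) = 0.515057 / (2 × 5.4 × 10^-9) = 47.69 million years.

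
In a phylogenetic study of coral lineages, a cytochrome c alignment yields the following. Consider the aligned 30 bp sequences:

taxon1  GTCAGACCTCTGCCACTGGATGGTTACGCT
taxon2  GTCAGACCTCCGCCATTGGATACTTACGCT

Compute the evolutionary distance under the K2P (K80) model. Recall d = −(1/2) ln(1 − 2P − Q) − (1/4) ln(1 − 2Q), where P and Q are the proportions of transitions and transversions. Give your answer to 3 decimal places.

Of 30 sites, 3 differences are transitions and 1 are transversions, so P = 3/30 = 0.1 and Q = 1/30 ≈ 0.033333.
Under the Kimura two-parameter model, d = −½ ln(1 − 2P − Q) − ¼ ln(1 − 2Q).
1 − 2P − Q = 0.766667, giving −½ ln(0.766667) = 0.132851.
1 − 2Q = 0.933334, giving −¼ ln(0.933334) = 0.017248.
d = 0.132851 + 0.017248 = 0.150099.

0.150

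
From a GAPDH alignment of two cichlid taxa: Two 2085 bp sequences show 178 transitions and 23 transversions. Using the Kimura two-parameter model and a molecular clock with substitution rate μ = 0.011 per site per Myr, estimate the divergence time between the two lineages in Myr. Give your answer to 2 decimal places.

P = 178/2085 ≈ 0.085372 and Q = 23/2085 ≈ 0.011031.
Under the Kimura two-parameter model, d = −½ ln(1 − 2P − Q) − ¼ ln(1 − 2Q).
1 − 2P − Q = 0.818225, giving −½ ln(0.818225) = 0.100309.
1 − 2Q = 0.977938, giving −¼ ln(0.977938) = 0.005577.
d = 0.100309 + 0.005577 = 0.105886.
Under a molecular clock d = 2μt, so t = d/(2μ) = 0.105886 / (2 × 0.011) = 4.81 Myr.

4.81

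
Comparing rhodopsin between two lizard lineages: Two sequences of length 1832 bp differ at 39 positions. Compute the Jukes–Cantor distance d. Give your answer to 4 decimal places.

0.0216

p = 39/1832 ≈ 0.021288.
d = −(3/4) ln(1 − 4p/3) = −0.75 ln(1 − 0.028384) = −0.75 ln(0.971616)
  = −0.75 × (-0.028795) = 0.021596 substitutions/site.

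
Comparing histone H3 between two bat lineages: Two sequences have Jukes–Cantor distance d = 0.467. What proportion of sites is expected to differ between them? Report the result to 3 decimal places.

0.348

p = (3/4)(1 − e^(−4d/3)) = 0.75 × (1 − e^(-0.622667)) = 0.75 × (1 − 0.536512) = 0.347616.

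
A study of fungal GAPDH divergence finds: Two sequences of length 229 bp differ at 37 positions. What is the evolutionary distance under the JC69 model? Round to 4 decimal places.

p = 37/229 ≈ 0.161572.
d = −(3/4) ln(1 − 4p/3) = −0.75 ln(1 − 0.215429) = −0.75 ln(0.784571)
  = −0.75 × (-0.242618) = 0.181964 substitutions/site.

0.1820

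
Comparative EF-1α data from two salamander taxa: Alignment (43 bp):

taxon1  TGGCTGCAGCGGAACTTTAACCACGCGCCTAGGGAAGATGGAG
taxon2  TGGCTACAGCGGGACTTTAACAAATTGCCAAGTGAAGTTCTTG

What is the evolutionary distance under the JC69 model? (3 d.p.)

0.349

The sequences differ at 12 of 43 sites, so p = 12/43 ≈ 0.27907.
d = −(3/4) ln(1 − 4p/3) = −0.75 ln(1 − 0.372093) = −0.75 ln(0.627907)
  = −0.75 × (-0.465363) = 0.349022 substitutions/site.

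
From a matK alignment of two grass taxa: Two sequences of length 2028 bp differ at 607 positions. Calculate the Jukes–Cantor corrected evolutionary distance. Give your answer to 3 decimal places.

p = 607/2028 ≈ 0.29931.
d = −(3/4) ln(1 − 4p/3) = −0.75 ln(1 − 0.39908) = −0.75 ln(0.60092)
  = −0.75 × (-0.509293) = 0.381970 substitutions/site.

0.382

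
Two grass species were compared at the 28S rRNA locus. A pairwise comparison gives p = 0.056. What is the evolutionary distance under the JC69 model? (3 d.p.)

0.058

d = −(3/4) ln(1 − 4p/3) = −0.75 ln(1 − 0.074667) = −0.75 ln(0.925333)
  = −0.75 × (-0.077602) = 0.058202 substitutions/site.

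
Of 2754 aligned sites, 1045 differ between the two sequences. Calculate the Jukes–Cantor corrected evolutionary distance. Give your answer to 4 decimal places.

p = 1045/2754 ≈ 0.379448.
d = −(3/4) ln(1 − 4p/3) = −0.75 ln(1 − 0.505931) = −0.75 ln(0.494069)
  = −0.75 × (-0.705080) = 0.528810 substitutions/site.

0.5288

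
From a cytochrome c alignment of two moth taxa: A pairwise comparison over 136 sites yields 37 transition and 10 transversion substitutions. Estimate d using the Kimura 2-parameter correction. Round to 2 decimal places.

P = 37/136 ≈ 0.272059 and Q = 10/136 ≈ 0.073529.
Under the Kimura two-parameter model, d = −½ ln(1 − 2P − Q) − ¼ ln(1 − 2Q).
1 − 2P − Q = 0.382353, giving −½ ln(0.382353) = 0.480706.
1 − 2Q = 0.852942, giving −¼ ln(0.852942) = 0.039766.
d = 0.480706 + 0.039766 = 0.520472.

0.52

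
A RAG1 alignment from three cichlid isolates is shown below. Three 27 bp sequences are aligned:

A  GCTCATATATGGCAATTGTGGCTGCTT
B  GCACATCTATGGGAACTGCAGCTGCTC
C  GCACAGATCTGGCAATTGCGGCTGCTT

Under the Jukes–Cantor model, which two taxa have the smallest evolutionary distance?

A–B: 7/27 differ, p = 0.259, d = 0.318.
A–C: 4/27 differ, p = 0.148, d = 0.165.
B–C: 7/27 differ, p = 0.259, d = 0.318.
The smallest distance is between A and C.

A and C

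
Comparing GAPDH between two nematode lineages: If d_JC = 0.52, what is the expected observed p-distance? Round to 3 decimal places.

0.375

p = (3/4)(1 − e^(−4d/3)) = 0.75 × (1 − e^(-0.693333)) = 0.75 × (1 − 0.499907) = 0.375070.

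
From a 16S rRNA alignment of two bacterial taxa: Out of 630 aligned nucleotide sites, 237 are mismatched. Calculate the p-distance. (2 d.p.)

p = 237/630 = 0.376190… ≈ 0.38 (to 2 d.p.).

0.38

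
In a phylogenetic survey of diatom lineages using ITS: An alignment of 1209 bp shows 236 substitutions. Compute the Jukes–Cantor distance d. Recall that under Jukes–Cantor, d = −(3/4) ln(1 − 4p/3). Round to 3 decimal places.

p = 236/1209 ≈ 0.195203.
d = −(3/4) ln(1 − 4p/3) = −0.75 ln(1 − 0.260271) = −0.75 ln(0.739729)
  = −0.75 × (-0.301471) = 0.226103 substitutions/site.

0.226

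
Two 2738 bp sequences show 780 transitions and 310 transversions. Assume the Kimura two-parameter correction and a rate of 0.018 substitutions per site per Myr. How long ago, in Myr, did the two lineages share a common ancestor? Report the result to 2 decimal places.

17.74

P = 780/2738 ≈ 0.284879 and Q = 310/2738 ≈ 0.113221.
Under the Kimura two-parameter model, d = −½ ln(1 − 2P − Q) − ¼ ln(1 − 2Q).
1 − 2P − Q = 0.317021, giving −½ ln(0.317021) = 0.574394.
1 − 2Q = 0.773558, giving −¼ ln(0.773558) = 0.064189.
d = 0.574394 + 0.064189 = 0.638583.
Under a molecular clock d = 2μt, so t = d/(2μ) = 0.638583 / (2 × 0.018) = 17.74 Myr.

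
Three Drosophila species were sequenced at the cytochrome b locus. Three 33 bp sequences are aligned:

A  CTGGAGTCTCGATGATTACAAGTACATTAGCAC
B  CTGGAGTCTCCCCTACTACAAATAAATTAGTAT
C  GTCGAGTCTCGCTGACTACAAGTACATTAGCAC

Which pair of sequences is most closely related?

A–B: 9/33 differ, p = 0.273, d = 0.339.
A–C: 4/33 differ, p = 0.121, d = 0.132.
B–C: 9/33 differ, p = 0.273, d = 0.339.
The smallest distance is between A and C.

A and C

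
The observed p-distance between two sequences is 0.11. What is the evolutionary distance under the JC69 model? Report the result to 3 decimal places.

d = −(3/4) ln(1 − 4p/3) = −0.75 ln(1 − 0.146667) = −0.75 ln(0.853333)
  = −0.75 × (-0.158605) = 0.118954 substitutions/site.

0.119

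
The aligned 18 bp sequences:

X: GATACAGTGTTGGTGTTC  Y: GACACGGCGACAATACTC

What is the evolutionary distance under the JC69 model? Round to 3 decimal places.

The sequences differ at 9 of 18 sites (3, 6, 8, 10, 11, 12, 13, 15, 16), so p = 9/18 = 0.5.
d = −(3/4) ln(1 − 4p/3) = −0.75 ln(1 − 0.666667) = −0.75 ln(0.333333)
  = −0.75 × (-1.098613) = 0.823960 substitutions/site.

0.824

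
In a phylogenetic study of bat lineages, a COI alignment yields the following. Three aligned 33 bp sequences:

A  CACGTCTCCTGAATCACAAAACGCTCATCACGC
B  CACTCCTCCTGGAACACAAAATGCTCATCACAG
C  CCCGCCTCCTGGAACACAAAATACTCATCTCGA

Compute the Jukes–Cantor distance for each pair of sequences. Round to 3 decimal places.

A–B: 7/33 sites differ → p ≈ 0.212121, d = −0.75 ln(1 − 0.282828) = 0.249330 ≈ 0.249.
A–C: 8/33 sites differ → p ≈ 0.242424, d = −0.75 ln(1 − 0.323232) = 0.292820 ≈ 0.293.
B–C: 6/33 sites differ → p ≈ 0.181818, d = −0.75 ln(1 − 0.242424) = 0.208224 ≈ 0.208.

d(A,B) = 0.249, d(A,C) = 0.293, d(B,C) = 0.208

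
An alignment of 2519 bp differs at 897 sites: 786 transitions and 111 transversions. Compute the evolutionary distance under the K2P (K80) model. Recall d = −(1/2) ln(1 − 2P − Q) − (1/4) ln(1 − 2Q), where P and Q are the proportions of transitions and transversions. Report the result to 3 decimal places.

P = 786/2519 ≈ 0.312029 and Q = 111/2519 ≈ 0.044065.
Under the Kimura two-parameter model, d = −½ ln(1 − 2P − Q) − ¼ ln(1 − 2Q).
1 − 2P − Q = 0.331877, giving −½ ln(0.331877) = 0.551495.
1 − 2Q = 0.91187, giving −¼ ln(0.91187) = 0.023064.
d = 0.551495 + 0.023064 = 0.574559.

0.575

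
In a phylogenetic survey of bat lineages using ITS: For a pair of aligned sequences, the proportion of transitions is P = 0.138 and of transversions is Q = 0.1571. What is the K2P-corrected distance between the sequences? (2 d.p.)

0.38

Under the Kimura two-parameter model, d = −½ ln(1 − 2P − Q) − ¼ ln(1 − 2Q).
1 − 2P − Q = 0.5669, giving −½ ln(0.5669) = 0.283786.
1 − 2Q = 0.6858, giving −¼ ln(0.6858) = 0.094292.
d = 0.283786 + 0.094292 = 0.378078.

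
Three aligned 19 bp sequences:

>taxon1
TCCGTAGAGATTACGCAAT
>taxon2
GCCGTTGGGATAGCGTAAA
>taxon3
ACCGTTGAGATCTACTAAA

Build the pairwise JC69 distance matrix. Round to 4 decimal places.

taxon1–taxon2: 7/19 sites differ → p ≈ 0.368421, d = −0.75 ln(1 − 0.491228) = 0.506816 ≈ 0.5068.
taxon1–taxon3: 8/19 sites differ → p ≈ 0.421053, d = −0.75 ln(1 − 0.561404) = 0.618132 ≈ 0.6181.
taxon2–taxon3: 6/19 sites differ → p ≈ 0.315789, d = −0.75 ln(1 − 0.421052) = 0.409907 ≈ 0.4099.

d(taxon1,taxon2) = 0.5068, d(taxon1,taxon3) = 0.6181, d(taxon2,taxon3) = 0.4099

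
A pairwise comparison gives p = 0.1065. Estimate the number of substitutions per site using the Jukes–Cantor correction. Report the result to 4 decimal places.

0.1149

d = −(3/4) ln(1 − 4p/3) = −0.75 ln(1 − 0.142) = −0.75 ln(0.858)
  = −0.75 × (-0.153151) = 0.114863 substitutions/site.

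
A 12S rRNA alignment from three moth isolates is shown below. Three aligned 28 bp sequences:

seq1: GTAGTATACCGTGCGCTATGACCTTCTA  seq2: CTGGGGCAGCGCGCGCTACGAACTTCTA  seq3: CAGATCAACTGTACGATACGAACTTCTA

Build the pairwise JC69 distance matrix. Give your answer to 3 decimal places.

seq1–seq2: 9/28 sites differ → p ≈ 0.321429, d = −0.75 ln(1 − 0.428572) = 0.419713 ≈ 0.420.
seq1–seq3: 11/28 sites differ → p ≈ 0.392857, d = −0.75 ln(1 − 0.523809) = 0.556452 ≈ 0.556.
seq2–seq3: 10/28 sites differ → p ≈ 0.357143, d = −0.75 ln(1 − 0.476191) = 0.484971 ≈ 0.485.

d(seq1,seq2) = 0.420, d(seq1,seq3) = 0.556, d(seq2,seq3) = 0.485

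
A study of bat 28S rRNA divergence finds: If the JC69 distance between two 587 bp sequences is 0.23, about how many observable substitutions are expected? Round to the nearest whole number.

116

Invert JC69: p = (3/4)(1 − e^(−4d/3)) = 0.75 × (1 − e^(-0.306667)) = 0.75 × (1 − 0.735896) = 0.198078.
Expected differing sites = pL ≈ 0.198078 × 587 = 116.271786 ≈ 116.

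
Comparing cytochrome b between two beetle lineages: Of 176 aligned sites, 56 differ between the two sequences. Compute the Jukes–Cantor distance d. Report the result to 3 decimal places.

0.414

p = 56/176 ≈ 0.318182.
d = −(3/4) ln(1 − 4p/3) = −0.75 ln(1 − 0.424243) = −0.75 ln(0.575757)
  = −0.75 × (-0.552070) = 0.414053 substitutions/site.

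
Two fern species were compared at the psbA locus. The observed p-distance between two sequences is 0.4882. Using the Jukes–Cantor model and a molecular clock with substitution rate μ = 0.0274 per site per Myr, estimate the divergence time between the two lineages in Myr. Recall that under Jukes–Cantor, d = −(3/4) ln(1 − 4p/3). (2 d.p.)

14.40

d = −(3/4) ln(1 − 4p/3) = −0.75 ln(1 − 0.650933) = −0.75 ln(0.349067)
  = −0.75 × (-1.052491) = 0.789368 substitutions/site.
Under a molecular clock d = 2μt, so t = d/(2μ) = 0.789368 / (2 × 0.0274) = 14.40 Myr.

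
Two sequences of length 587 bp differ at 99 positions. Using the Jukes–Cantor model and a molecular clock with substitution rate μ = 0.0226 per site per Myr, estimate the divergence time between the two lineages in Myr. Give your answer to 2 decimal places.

4.23

p = 99/587 ≈ 0.168654.
d = −(3/4) ln(1 − 4p/3) = −0.75 ln(1 − 0.224872) = −0.75 ln(0.775128)
  = −0.75 × (-0.254727) = 0.191045 substitutions/site.
Under a molecular clock d = 2μt, so t = d/(2μ) = 0.191045 / (2 × 0.0226) = 4.23 Myr.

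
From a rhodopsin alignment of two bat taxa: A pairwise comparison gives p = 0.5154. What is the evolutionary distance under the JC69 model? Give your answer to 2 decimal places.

0.87

d = −(3/4) ln(1 − 4p/3) = −0.75 ln(1 − 0.6872) = −0.75 ln(0.3128)
  = −0.75 × (-1.162191) = 0.871643 substitutions/site.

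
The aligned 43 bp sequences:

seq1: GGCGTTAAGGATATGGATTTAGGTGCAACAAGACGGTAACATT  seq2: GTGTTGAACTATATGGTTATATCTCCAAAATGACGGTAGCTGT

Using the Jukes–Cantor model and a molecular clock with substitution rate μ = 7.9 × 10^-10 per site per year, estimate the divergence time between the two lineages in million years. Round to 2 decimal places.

325.36

The sequences differ at 16 of 43 sites, so p = 16/43 ≈ 0.372093.
d = −(3/4) ln(1 − 4p/3) = −0.75 ln(1 − 0.496124) = −0.75 ln(0.503876)
  = −0.75 × (-0.685425) = 0.514069 substitutions/site.
Under a molecular clock d = 2μt, so t = d/(2μ) = 0.514069 / (2 × 7.9 × 10^-10) = 325.36 million years.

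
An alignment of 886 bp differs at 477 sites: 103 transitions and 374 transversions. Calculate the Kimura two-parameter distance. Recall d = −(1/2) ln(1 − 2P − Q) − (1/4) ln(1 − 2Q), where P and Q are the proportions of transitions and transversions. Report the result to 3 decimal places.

0.996

P = 103/886 ≈ 0.116253 and Q = 374/886 ≈ 0.422122.
Under the Kimura two-parameter model, d = −½ ln(1 − 2P − Q) − ¼ ln(1 − 2Q).
1 − 2P − Q = 0.345372, giving −½ ln(0.345372) = 0.531567.
1 − 2Q = 0.155756, giving −¼ ln(0.155756) = 0.464866.
d = 0.531567 + 0.464866 = 0.996433.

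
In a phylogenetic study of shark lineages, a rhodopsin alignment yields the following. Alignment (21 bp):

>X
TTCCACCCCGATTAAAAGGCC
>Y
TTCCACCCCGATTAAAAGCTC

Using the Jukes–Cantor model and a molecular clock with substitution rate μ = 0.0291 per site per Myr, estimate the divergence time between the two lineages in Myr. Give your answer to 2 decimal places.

1.75

The sequences differ at 2 of 21 sites (19, 20), so p = 2/21 ≈ 0.095238.
d = −(3/4) ln(1 − 4p/3) = −0.75 ln(1 − 0.126984) = −0.75 ln(0.873016)
  = −0.75 × (-0.135801) = 0.101851 substitutions/site.
Under a molecular clock d = 2μt, so t = d/(2μ) = 0.101851 / (2 × 0.0291) = 1.75 Myr.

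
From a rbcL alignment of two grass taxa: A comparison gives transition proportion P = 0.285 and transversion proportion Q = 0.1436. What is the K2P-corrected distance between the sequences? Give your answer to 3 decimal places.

0.710

Under the Kimura two-parameter model, d = −½ ln(1 − 2P − Q) − ¼ ln(1 − 2Q).
1 − 2P − Q = 0.2864, giving −½ ln(0.2864) = 0.625183.
1 − 2Q = 0.7128, giving −¼ ln(0.7128) = 0.084639.
d = 0.625183 + 0.084639 = 0.709822.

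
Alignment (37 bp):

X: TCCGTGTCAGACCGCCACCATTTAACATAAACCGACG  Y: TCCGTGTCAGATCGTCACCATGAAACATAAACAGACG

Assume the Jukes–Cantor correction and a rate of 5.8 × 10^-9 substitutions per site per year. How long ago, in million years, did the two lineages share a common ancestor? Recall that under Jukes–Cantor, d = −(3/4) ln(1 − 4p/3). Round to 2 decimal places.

12.85

The sequences differ at 5 of 37 sites (12, 15, 22, 23, 33), so p = 5/37 ≈ 0.135135.
d = −(3/4) ln(1 − 4p/3) = −0.75 ln(1 − 0.18018) = −0.75 ln(0.81982)
  = −0.75 × (-0.198670) = 0.149003 substitutions/site.
Under a molecular clock d = 2μt, so t = d/(2μ) = 0.149003 / (2 × 5.8 × 10^-9) = 12.85 million years.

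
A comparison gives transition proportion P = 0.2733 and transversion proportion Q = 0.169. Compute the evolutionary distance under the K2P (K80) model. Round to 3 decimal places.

Under the Kimura two-parameter model, d = −½ ln(1 − 2P − Q) − ¼ ln(1 − 2Q).
1 − 2P − Q = 0.2844, giving −½ ln(0.2844) = 0.628687.
1 − 2Q = 0.662, giving −¼ ln(0.662) = 0.103122.
d = 0.628687 + 0.103122 = 0.731809.

0.732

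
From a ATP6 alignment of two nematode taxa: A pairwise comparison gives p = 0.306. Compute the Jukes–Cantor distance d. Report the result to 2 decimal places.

d = −(3/4) ln(1 − 4p/3) = −0.75 ln(1 − 0.408) = −0.75 ln(0.592)
  = −0.75 × (-0.524249) = 0.393187 substitutions/site.

0.39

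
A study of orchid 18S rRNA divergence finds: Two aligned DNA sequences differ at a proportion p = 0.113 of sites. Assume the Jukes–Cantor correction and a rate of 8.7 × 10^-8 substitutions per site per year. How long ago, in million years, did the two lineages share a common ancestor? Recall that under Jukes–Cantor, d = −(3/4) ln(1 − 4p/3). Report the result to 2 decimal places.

d = −(3/4) ln(1 − 4p/3) = −0.75 ln(1 − 0.150667) = −0.75 ln(0.849333)
  = −0.75 × (-0.163304) = 0.122478 substitutions/site.
Under a molecular clock d = 2μt, so t = d/(2μ) = 0.122478 / (2 × 8.7 × 10^-8) = 0.70 million years.

0.70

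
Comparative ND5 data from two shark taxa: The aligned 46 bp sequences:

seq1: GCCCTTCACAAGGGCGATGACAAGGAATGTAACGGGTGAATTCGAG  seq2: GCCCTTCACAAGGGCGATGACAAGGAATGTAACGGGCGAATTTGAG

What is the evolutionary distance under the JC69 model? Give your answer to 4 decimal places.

0.0448

The sequences differ at 2 of 46 sites (37, 43), so p = 2/46 ≈ 0.043478.
d = −(3/4) ln(1 − 4p/3) = −0.75 ln(1 − 0.057971) = −0.75 ln(0.942029)
  = −0.75 × (-0.059719) = 0.044789 substitutions/site.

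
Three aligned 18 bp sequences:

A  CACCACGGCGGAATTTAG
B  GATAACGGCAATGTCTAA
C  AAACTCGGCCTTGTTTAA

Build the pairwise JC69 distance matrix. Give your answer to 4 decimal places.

A–B: 9/18 sites differ → p = 0.5, d = −0.75 ln(1 − 0.666667) = 0.823960 ≈ 0.8240.
A–C: 8/18 sites differ → p ≈ 0.444444, d = −0.75 ln(1 − 0.592592) = 0.673455 ≈ 0.6735.
B–C: 7/18 sites differ → p ≈ 0.388889, d = −0.75 ln(1 − 0.518519) = 0.548166 ≈ 0.5482.

d(A,B) = 0.8240, d(A,C) = 0.6735, d(B,C) = 0.5482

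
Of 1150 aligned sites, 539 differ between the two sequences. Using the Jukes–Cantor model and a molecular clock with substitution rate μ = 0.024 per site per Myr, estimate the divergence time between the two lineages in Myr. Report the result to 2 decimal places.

p = 539/1150 ≈ 0.468696.
d = −(3/4) ln(1 − 4p/3) = −0.75 ln(1 − 0.624928) = −0.75 ln(0.375072)
  = −0.75 × (-0.980637) = 0.735478 substitutions/site.
Under a molecular clock d = 2μt, so t = d/(2μ) = 0.735478 / (2 × 0.024) = 15.32 Myr.

15.32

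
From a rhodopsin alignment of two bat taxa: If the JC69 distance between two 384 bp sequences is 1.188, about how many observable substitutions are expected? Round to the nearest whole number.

Invert JC69: p = (3/4)(1 − e^(−4d/3)) = 0.75 × (1 − e^(-1.584)) = 0.75 × (1 − 0.205153) = 0.596135.
Expected differing sites = pL ≈ 0.596135 × 384 = 228.91584 ≈ 229.

229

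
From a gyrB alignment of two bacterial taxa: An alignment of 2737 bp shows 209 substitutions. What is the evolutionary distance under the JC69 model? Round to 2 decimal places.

p = 209/2737 ≈ 0.076361.
d = −(3/4) ln(1 − 4p/3) = −0.75 ln(1 − 0.101815) = −0.75 ln(0.898185)
  = −0.75 × (-0.107379) = 0.080534 substitutions/site.

0.08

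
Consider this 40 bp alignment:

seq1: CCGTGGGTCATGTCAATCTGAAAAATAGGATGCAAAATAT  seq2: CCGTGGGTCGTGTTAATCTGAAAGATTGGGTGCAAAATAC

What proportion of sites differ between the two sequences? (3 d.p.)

0.150

The sequences differ at 6 of 40 positions (sites 10, 14, 24, 27, 30, 40).
p = 6/40 = 0.150.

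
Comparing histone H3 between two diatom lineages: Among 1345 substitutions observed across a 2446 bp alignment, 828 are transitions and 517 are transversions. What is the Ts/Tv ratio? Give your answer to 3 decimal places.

1.602

R = 828/517 = 1.601547… ≈ 1.602 (to 3 d.p.).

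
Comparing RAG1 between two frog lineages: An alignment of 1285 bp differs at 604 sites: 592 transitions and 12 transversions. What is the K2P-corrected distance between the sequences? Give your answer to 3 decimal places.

1.340

P = 592/1285 ≈ 0.4607 and Q = 12/1285 ≈ 0.009339.
Under the Kimura two-parameter model, d = −½ ln(1 − 2P − Q) − ¼ ln(1 − 2Q).
1 − 2P − Q = 0.069261, giving −½ ln(0.069261) = 1.334937.
1 − 2Q = 0.981322, giving −¼ ln(0.981322) = 0.004714.
d = 1.334937 + 0.004714 = 1.339651.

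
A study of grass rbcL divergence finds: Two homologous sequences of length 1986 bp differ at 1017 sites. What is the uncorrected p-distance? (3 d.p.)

p = 1017/1986 = 0.512084… ≈ 0.512 (to 3 d.p.).

0.512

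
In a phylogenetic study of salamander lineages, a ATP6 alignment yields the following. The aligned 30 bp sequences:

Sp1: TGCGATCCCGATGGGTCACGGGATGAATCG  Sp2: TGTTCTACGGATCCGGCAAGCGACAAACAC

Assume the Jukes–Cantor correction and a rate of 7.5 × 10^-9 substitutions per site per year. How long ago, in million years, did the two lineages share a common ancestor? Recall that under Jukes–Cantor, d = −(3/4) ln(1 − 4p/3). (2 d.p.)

The sequences differ at 15 of 30 sites, so p = 15/30 = 0.5.
d = −(3/4) ln(1 − 4p/3) = −0.75 ln(1 − 0.666667) = −0.75 ln(0.333333)
  = −0.75 × (-1.098613) = 0.823960 substitutions/site.
Under a molecular clock d = 2μt, so t = d/(2μ) = 0.823960 / (2 × 7.5 × 10^-9) = 54.93 million years.

54.93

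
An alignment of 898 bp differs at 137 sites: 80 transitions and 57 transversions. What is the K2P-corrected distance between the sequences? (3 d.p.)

P = 80/898 ≈ 0.089087 and Q = 57/898 ≈ 0.063474.
Under the Kimura two-parameter model, d = −½ ln(1 − 2P − Q) − ¼ ln(1 − 2Q).
1 − 2P − Q = 0.758352, giving −½ ln(0.758352) = 0.138304.
1 − 2Q = 0.873052, giving −¼ ln(0.873052) = 0.033940.
d = 0.138304 + 0.033940 = 0.172244.

0.172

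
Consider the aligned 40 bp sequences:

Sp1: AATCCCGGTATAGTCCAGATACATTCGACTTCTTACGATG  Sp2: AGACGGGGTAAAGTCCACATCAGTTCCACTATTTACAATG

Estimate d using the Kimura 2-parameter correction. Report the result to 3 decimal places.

Of 40 sites, 4 differences are transitions and 9 are transversions, so P = 4/40 = 0.1 and Q = 9/40 = 0.225.
Under the Kimura two-parameter model, d = −½ ln(1 − 2P − Q) − ¼ ln(1 − 2Q).
1 − 2P − Q = 0.575, giving −½ ln(0.575) = 0.276693.
1 − 2Q = 0.55, giving −¼ ln(0.55) = 0.149459.
d = 0.276693 + 0.149459 = 0.426152.

0.426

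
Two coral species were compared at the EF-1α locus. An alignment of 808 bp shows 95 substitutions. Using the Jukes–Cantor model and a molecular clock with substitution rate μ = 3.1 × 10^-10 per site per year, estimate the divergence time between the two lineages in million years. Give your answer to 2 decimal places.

p = 95/808 ≈ 0.117574.
d = −(3/4) ln(1 − 4p/3) = −0.75 ln(1 − 0.156765) = −0.75 ln(0.843235)
  = −0.75 × (-0.170510) = 0.127883 substitutions/site.
Under a molecular clock d = 2μt, so t = d/(2μ) = 0.127883 / (2 × 3.1 × 10^-10) = 206.26 million years.

206.26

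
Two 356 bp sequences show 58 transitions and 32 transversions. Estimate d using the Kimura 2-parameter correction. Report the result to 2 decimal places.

0.32

P = 58/356 ≈ 0.162921 and Q = 32/356 ≈ 0.089888.
Under the Kimura two-parameter model, d = −½ ln(1 − 2P − Q) − ¼ ln(1 − 2Q).
1 − 2P − Q = 0.58427, giving −½ ln(0.58427) = 0.268696.
1 − 2Q = 0.820224, giving −¼ ln(0.820224) = 0.049544.
d = 0.268696 + 0.049544 = 0.318240.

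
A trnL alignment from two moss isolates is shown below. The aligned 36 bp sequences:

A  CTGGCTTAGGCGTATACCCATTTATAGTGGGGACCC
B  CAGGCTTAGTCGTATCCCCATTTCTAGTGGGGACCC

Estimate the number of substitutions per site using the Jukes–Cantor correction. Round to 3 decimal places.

0.120

The sequences differ at 4 of 36 sites (2, 10, 16, 24), so p = 4/36 ≈ 0.111111.
d = −(3/4) ln(1 − 4p/3) = −0.75 ln(1 − 0.148148) = −0.75 ln(0.851852)
  = −0.75 × (-0.160342) = 0.120257 substitutions/site.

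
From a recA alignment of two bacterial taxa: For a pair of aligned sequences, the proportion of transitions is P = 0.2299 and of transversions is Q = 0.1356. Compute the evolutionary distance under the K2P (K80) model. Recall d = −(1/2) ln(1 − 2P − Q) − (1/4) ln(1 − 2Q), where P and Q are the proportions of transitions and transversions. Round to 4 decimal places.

Under the Kimura two-parameter model, d = −½ ln(1 − 2P − Q) − ¼ ln(1 − 2Q).
1 − 2P − Q = 0.4046, giving −½ ln(0.4046) = 0.452428.
1 − 2Q = 0.7288, giving −¼ ln(0.7288) = 0.079089.
d = 0.452428 + 0.079089 = 0.531517.

0.5315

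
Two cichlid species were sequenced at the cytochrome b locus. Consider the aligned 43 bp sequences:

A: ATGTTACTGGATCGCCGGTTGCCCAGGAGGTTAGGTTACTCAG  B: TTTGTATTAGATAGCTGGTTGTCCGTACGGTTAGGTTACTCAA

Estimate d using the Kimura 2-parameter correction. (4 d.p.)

Of 43 sites, 7 differences are transitions and 6 are transversions, so P = 7/43 ≈ 0.162791 and Q = 6/43 ≈ 0.139535.
Under the Kimura two-parameter model, d = −½ ln(1 − 2P − Q) − ¼ ln(1 − 2Q).
1 − 2P − Q = 0.534883, giving −½ ln(0.534883) = 0.312854.
1 − 2Q = 0.72093, giving −¼ ln(0.72093) = 0.081803.
d = 0.312854 + 0.081803 = 0.394657.

0.3947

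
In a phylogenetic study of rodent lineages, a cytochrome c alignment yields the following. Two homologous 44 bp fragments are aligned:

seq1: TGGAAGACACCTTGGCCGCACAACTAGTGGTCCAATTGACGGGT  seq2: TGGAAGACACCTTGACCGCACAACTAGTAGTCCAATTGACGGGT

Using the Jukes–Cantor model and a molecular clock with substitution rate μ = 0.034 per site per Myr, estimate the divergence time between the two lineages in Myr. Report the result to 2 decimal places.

The sequences differ at 2 of 44 sites (15, 29), so p = 2/44 ≈ 0.045455.
d = −(3/4) ln(1 − 4p/3) = −0.75 ln(1 − 0.060607) = −0.75 ln(0.939393)
  = −0.75 × (-0.062521) = 0.046891 substitutions/site.
Under a molecular clock d = 2μt, so t = d/(2μ) = 0.046891 / (2 × 0.034) = 0.69 Myr.

0.69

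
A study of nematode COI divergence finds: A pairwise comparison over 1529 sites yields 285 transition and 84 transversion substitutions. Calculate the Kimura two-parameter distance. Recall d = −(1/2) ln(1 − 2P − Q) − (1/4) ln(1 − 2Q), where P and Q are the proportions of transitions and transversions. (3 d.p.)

P = 285/1529 ≈ 0.186396 and Q = 84/1529 ≈ 0.054938.
Under the Kimura two-parameter model, d = −½ ln(1 − 2P − Q) − ¼ ln(1 − 2Q).
1 − 2P − Q = 0.57227, giving −½ ln(0.57227) = 0.279072.
1 − 2Q = 0.890124, giving −¼ ln(0.890124) = 0.029099.
d = 0.279072 + 0.029099 = 0.308171.

0.308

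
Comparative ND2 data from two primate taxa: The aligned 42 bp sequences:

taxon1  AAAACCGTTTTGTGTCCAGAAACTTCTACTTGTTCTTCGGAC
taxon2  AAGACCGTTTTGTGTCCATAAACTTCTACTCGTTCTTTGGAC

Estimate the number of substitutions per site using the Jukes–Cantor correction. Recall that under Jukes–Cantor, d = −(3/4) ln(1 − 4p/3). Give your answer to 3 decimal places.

The sequences differ at 4 of 42 sites (3, 19, 31, 38), so p = 4/42 ≈ 0.095238.
d = −(3/4) ln(1 − 4p/3) = −0.75 ln(1 − 0.126984) = −0.75 ln(0.873016)
  = −0.75 × (-0.135801) = 0.101851 substitutions/site.

0.102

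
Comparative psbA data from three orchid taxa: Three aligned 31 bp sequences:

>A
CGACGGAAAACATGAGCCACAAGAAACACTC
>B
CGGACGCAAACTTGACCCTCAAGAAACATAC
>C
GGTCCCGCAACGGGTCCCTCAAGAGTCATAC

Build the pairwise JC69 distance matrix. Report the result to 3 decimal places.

A–B: 9/31 sites differ → p ≈ 0.290323, d = −0.75 ln(1 − 0.387097) = 0.367161 ≈ 0.367.
A–C: 15/31 sites differ → p ≈ 0.483871, d = −0.75 ln(1 − 0.645161) = 0.777068 ≈ 0.777.
B–C: 11/31 sites differ → p ≈ 0.354839, d = −0.75 ln(1 − 0.473119) = 0.480585 ≈ 0.481.

d(A,B) = 0.367, d(A,C) = 0.777, d(B,C) = 0.481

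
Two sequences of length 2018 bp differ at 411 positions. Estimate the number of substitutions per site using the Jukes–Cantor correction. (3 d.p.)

0.238

p = 411/2018 ≈ 0.203667.
d = −(3/4) ln(1 − 4p/3) = −0.75 ln(1 − 0.271556) = −0.75 ln(0.728444)
  = −0.75 × (-0.316845) = 0.237634 substitutions/site.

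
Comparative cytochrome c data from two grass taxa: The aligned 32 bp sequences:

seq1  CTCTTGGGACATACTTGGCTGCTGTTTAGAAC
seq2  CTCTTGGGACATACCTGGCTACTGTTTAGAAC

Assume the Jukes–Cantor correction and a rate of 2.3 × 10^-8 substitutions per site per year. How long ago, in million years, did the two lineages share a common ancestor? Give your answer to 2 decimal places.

1.42

The sequences differ at 2 of 32 sites (15, 21), so p = 2/32 = 0.0625.
d = −(3/4) ln(1 − 4p/3) = −0.75 ln(1 − 0.083333) = −0.75 ln(0.916667)
  = −0.75 × (-0.087011) = 0.065258 substitutions/site.
Under a molecular clock d = 2μt, so t = d/(2μ) = 0.065258 / (2 × 2.3 × 10^-8) = 1.42 million years.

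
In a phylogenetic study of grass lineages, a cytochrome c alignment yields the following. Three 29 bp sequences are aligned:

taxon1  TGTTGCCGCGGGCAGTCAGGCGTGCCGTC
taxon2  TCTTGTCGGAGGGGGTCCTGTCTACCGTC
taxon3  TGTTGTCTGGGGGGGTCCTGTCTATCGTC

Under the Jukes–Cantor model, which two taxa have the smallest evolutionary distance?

taxon1–taxon2: 11/29 differ, p = 0.379, d = 0.529.
taxon1–taxon3: 11/29 differ, p = 0.379, d = 0.529.
taxon2–taxon3: 4/29 differ, p = 0.138, d = 0.152.
The smallest distance is between taxon2 and taxon3.

taxon2 and taxon3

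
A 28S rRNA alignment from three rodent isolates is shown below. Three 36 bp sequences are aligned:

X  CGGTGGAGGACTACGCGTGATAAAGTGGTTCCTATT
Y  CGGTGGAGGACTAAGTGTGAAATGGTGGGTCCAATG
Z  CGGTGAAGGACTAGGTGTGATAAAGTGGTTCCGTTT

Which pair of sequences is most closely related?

X–Y: 8/36 differ, p = 0.222, d = 0.264.
X–Z: 5/36 differ, p = 0.139, d = 0.154.
Y–Z: 9/36 differ, p = 0.250, d = 0.304.
The smallest distance is between X and Z.

X and Z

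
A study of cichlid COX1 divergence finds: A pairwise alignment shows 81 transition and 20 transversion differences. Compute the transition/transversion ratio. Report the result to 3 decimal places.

4.050

R = 81/20 = 4.050.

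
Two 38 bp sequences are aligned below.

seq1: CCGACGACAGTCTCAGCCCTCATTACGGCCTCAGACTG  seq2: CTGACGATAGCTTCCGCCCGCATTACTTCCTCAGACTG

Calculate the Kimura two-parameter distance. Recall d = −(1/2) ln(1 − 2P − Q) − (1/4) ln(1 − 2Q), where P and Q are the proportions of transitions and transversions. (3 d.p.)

0.249

Of 38 sites, 4 differences are transitions and 4 are transversions, so P = 4/38 ≈ 0.105263 and Q = 4/38 ≈ 0.105263.
Under the Kimura two-parameter model, d = −½ ln(1 − 2P − Q) − ¼ ln(1 − 2Q).
1 − 2P − Q = 0.684211, giving −½ ln(0.684211) = 0.189744.
1 − 2Q = 0.789474, giving −¼ ln(0.789474) = 0.059097.
d = 0.189744 + 0.059097 = 0.248841.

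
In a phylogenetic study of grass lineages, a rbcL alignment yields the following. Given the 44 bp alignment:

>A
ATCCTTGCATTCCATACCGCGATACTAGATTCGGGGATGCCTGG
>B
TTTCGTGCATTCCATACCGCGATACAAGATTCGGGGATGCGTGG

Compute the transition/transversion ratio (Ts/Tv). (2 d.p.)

0.25

Transitions are A↔G and C↔T; transversions are all other mismatches.
Transitions: 1. Transversions: 4.
R = 1/4 = 0.25.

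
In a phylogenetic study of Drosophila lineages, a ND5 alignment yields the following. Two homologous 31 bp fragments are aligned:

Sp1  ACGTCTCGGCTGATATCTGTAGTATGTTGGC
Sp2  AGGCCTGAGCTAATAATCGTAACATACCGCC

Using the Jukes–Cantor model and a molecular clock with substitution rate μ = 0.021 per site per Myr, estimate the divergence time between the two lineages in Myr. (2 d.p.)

The sequences differ at 14 of 31 sites, so p = 14/31 ≈ 0.451613.
d = −(3/4) ln(1 − 4p/3) = −0.75 ln(1 − 0.602151) = −0.75 ln(0.397849)
  = −0.75 × (-0.921683) = 0.691262 substitutions/site.
Under a molecular clock d = 2μt, so t = d/(2μ) = 0.691262 / (2 × 0.021) = 16.46 Myr.

16.46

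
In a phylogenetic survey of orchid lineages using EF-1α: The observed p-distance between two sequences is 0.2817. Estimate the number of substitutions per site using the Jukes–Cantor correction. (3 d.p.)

d = −(3/4) ln(1 − 4p/3) = −0.75 ln(1 − 0.3756) = −0.75 ln(0.6244)
  = −0.75 × (-0.470964) = 0.353223 substitutions/site.

0.353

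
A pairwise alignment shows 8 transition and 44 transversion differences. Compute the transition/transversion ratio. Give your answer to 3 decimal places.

R = 8/44 = 0.181818… ≈ 0.182 (to 3 d.p.).

0.182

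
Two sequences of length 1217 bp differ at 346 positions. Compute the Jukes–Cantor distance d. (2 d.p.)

0.36

p = 346/1217 ≈ 0.284306.
d = −(3/4) ln(1 − 4p/3) = −0.75 ln(1 − 0.379075) = −0.75 ln(0.620925)
  = −0.75 × (-0.476545) = 0.357409 substitutions/site.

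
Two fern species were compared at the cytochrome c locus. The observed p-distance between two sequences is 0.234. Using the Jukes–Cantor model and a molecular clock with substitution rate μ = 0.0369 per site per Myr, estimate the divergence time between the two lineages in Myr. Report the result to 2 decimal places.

3.80

d = −(3/4) ln(1 − 4p/3) = −0.75 ln(1 − 0.312) = −0.75 ln(0.688)
  = −0.75 × (-0.373966) = 0.280475 substitutions/site.
Under a molecular clock d = 2μt, so t = d/(2μ) = 0.280475 / (2 × 0.0369) = 3.80 Myr.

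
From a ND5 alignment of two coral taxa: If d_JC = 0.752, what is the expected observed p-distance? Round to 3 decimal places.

p = (3/4)(1 − e^(−4d/3)) = 0.75 × (1 − e^(-1.002667)) = 0.75 × (1 − 0.366900) = 0.474825.

0.475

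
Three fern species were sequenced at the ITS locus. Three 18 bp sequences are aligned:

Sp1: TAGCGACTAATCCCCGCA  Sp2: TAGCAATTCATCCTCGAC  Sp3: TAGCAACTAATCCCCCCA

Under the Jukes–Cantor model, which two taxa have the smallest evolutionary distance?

Sp1–Sp2: 6/18 differ, p = 0.333, d = 0.441.
Sp1–Sp3: 2/18 differ, p = 0.111, d = 0.120.
Sp2–Sp3: 6/18 differ, p = 0.333, d = 0.441.
The smallest distance is between Sp1 and Sp3.

Sp1 and Sp3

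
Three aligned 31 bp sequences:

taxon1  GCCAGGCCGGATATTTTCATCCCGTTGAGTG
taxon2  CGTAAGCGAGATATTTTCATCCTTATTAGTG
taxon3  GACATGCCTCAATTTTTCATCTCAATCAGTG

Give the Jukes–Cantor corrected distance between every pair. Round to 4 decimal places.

d(taxon1,taxon2) = 0.4217, d(taxon1,taxon3) = 0.4217, d(taxon2,taxon3) = 0.6143

taxon1–taxon2: 10/31 sites differ → p ≈ 0.322581, d = −0.75 ln(1 − 0.430108) = 0.421731 ≈ 0.4217.
taxon1–taxon3: 10/31 sites differ → p ≈ 0.322581, d = −0.75 ln(1 − 0.430108) = 0.421731 ≈ 0.4217.
taxon2–taxon3: 13/31 sites differ → p ≈ 0.419355, d = −0.75 ln(1 − 0.55914) = 0.614271 ≈ 0.6143.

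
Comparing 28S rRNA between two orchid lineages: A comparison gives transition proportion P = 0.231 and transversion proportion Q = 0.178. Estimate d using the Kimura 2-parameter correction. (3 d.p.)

Under the Kimura two-parameter model, d = −½ ln(1 − 2P − Q) − ¼ ln(1 − 2Q).
1 − 2P − Q = 0.36, giving −½ ln(0.36) = 0.510826.
1 − 2Q = 0.644, giving −¼ ln(0.644) = 0.110014.
d = 0.510826 + 0.110014 = 0.620840.

0.621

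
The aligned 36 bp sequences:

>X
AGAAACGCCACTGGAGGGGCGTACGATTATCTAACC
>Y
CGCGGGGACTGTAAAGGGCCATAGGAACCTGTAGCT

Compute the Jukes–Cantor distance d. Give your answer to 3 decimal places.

0.912

The sequences differ at 19 of 36 sites, so p = 19/36 ≈ 0.527778.
d = −(3/4) ln(1 − 4p/3) = −0.75 ln(1 − 0.703704) = −0.75 ln(0.296296)
  = −0.75 × (-1.216396) = 0.912297 substitutions/site.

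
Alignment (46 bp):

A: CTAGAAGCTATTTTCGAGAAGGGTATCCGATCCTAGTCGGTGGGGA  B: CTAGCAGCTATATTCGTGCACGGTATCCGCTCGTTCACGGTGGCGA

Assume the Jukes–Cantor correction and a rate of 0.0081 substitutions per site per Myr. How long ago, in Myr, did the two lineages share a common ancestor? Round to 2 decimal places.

17.78

The sequences differ at 11 of 46 sites, so p = 11/46 ≈ 0.23913.
d = −(3/4) ln(1 − 4p/3) = −0.75 ln(1 − 0.31884) = −0.75 ln(0.68116)
  = −0.75 × (-0.383958) = 0.287969 substitutions/site.
Under a molecular clock d = 2μt, so t = d/(2μ) = 0.287969 / (2 × 0.0081) = 17.78 Myr.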